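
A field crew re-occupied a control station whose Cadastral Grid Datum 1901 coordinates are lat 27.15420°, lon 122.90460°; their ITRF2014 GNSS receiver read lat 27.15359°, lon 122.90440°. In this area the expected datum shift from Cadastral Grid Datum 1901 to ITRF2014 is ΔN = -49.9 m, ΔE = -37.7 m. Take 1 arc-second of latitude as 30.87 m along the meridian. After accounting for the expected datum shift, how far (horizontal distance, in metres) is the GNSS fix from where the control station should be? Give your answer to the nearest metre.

25 m

Observed coordinate differences: Δφ = -0.00061°, Δλ = -0.00020°.
Converting to metres (1° lat = 111132 m, cos φ = 0.889781): observed ΔN = -67.8 m, observed ΔE = -19.8 m.
Subtracting the expected shift leaves a residual of -67.8 − (-49.9) = -17.9 m north and -19.8 − (-37.7) = 17.9 m east.
Residual distance = √((-17.9)² + 17.9²) = 25.3 m.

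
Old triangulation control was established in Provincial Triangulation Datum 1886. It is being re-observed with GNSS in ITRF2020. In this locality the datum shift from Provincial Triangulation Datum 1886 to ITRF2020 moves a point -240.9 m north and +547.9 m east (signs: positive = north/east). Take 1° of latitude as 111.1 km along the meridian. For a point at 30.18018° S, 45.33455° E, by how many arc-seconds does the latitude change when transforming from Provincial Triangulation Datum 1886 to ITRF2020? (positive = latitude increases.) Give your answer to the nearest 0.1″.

1° of latitude = 111.1 km, so Δφ = -240.9 / 111100 = -0.0021683° = -7.806″.

Δφ = -7.8″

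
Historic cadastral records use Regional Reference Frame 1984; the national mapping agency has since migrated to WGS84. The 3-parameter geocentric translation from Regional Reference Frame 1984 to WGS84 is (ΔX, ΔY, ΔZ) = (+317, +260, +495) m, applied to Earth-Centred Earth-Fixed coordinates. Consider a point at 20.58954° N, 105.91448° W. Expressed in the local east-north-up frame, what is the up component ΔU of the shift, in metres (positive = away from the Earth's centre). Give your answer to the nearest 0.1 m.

At φ = 20.58954°, λ = -105.91448°: sin φ = 0.351671, cos φ = 0.936124, sin λ = -0.961672, cos λ = -0.274202.
ΔU = cos φ cos λ·ΔX + cos φ sin λ·ΔY + sin φ·ΔZ = (0.936124)(-0.274202)(317) + (0.936124)(-0.961672)(260) + (0.351671)(495) = -141.36 m.

ΔU = -141.4 m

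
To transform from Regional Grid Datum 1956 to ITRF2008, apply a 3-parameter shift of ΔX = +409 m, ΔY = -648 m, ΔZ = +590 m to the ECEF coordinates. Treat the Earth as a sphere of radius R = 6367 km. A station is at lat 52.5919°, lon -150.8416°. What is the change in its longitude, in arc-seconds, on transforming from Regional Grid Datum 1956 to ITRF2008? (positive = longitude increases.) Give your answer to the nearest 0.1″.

Δλ = 40.8″

sin φ = 0.794329, cos φ = 0.607488, sin λ = -0.487226, cos λ = -0.873276.
East component: ΔE = −sin λ·ΔX + cos λ·ΔY = −(-0.487226)(409) + (-0.873276)(-648) = 765.16 m.
1° of latitude spans πR/180 = 111125 m; at latitude φ, 1° of longitude spans that × cos φ = 67507.2 m, so Δλ = 765.16 / 67507.2 × 3600 = 40.804″.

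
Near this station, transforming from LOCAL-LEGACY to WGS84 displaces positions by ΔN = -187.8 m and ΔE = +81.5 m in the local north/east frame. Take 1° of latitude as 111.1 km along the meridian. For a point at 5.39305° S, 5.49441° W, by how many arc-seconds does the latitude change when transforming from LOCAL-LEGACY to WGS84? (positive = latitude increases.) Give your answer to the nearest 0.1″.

Δφ = -6.1″

1° of latitude = 111.1 km, so Δφ = -187.8 / 111100 = -0.0016904° = -6.085″.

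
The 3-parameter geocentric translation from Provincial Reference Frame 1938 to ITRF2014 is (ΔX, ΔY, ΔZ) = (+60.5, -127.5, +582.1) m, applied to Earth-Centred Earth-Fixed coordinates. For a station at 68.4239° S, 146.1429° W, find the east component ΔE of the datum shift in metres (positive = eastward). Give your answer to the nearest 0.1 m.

At φ = -68.4239°, λ = -146.1429°: sin φ = -0.929930, cos φ = 0.367737, sin λ = -0.557123, cos λ = -0.830430.
ΔE = −sin λ·ΔX + cos λ·ΔY = −(-0.557123)·(60.5) + (-0.830430)·(-127.5) = 139.59 m.

ΔE = 139.6 m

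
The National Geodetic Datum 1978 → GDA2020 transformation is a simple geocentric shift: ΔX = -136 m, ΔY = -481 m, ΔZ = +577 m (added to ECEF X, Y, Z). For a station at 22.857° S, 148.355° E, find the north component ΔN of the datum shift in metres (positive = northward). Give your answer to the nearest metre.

At φ = -22.857°, λ = 148.355°: sin φ = -0.388432, cos φ = 0.921477, sin λ = 0.524655, cos λ = -0.851315.
ΔN = −sin φ cos λ·ΔX − sin φ sin λ·ΔY + cos φ·ΔZ = −(-0.388432)(-0.851315)(-136) − (-0.388432)(0.524655)(-481) + (0.921477)(577) = 478.64 m.

ΔN = 479 m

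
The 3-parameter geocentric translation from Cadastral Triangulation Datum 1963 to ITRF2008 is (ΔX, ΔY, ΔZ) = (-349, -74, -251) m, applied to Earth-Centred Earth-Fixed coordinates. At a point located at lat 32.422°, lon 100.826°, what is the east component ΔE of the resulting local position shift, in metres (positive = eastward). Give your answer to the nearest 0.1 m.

The local east axis at (φ, λ) is (−sin λ, cos λ, 0), so ΔE = −sin(100.826°)·(-349) + cos(100.826°)·(-74) = 356.69 m.

ΔE = 356.7 m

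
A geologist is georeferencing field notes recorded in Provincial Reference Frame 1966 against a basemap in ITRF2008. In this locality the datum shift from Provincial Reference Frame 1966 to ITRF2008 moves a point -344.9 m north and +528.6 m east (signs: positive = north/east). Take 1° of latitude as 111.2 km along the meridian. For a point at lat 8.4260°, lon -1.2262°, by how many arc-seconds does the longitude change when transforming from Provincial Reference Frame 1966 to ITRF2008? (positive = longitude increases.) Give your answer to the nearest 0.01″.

Δλ = 17.30″

At latitude 8.4260°, cos φ = 0.989206.
1° of longitude at this latitude = 111.2 × cos φ = 110.00 km, so Δλ = 528.6 / 109999.7 = 0.0048055° = 17.300″.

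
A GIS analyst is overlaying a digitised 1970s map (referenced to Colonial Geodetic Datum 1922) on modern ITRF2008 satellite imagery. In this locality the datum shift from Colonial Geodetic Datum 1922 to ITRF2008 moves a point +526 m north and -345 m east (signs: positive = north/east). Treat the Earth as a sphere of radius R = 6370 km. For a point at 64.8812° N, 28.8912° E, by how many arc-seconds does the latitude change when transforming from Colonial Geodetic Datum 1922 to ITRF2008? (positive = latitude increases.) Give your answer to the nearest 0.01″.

On a sphere of radius R, 1 rad of latitude = R, so Δφ = ΔN / R = 526.0 / 6370000 = 8.2575e-05 rad = 17.032″.

Δφ = 17.03″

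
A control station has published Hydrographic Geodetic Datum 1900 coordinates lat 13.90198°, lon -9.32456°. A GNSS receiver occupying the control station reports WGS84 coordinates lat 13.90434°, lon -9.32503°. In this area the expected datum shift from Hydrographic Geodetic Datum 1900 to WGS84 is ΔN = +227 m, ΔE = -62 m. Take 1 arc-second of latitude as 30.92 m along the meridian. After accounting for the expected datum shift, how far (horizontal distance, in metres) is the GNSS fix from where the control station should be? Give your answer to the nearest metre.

Observed coordinate differences: Δφ = +0.00236°, Δλ = -0.00047°.
Converting to metres (1° lat = 111312 m, cos φ = 0.970708): observed ΔN = 262.7 m, observed ΔE = -50.8 m.
Subtracting the expected shift leaves a residual of 262.7 − (227) = 35.7 m north and -50.8 − (-62) = 11.2 m east.
Residual distance = √(35.7² + 11.2²) = 37.4 m.

37 m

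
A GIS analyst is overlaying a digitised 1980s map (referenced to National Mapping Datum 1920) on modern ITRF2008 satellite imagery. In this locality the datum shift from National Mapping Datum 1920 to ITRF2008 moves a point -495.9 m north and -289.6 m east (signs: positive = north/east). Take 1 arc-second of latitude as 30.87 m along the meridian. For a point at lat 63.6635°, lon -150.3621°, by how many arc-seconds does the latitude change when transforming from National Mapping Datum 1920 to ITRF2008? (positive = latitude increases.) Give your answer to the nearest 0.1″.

1″ of latitude = 30.87 m, so Δφ = -495.9 / 30.87 = -16.064″.

Δφ = -16.1″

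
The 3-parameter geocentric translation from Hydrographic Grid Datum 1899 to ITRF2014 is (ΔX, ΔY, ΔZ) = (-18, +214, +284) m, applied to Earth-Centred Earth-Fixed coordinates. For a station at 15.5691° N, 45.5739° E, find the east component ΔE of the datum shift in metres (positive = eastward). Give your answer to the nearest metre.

The local east axis at (φ, λ) is (−sin λ, cos λ, 0), so ΔE = −sin(45.5739°)·(-18) + cos(45.5739°)·214 = 162.65 m.

ΔE = 163 m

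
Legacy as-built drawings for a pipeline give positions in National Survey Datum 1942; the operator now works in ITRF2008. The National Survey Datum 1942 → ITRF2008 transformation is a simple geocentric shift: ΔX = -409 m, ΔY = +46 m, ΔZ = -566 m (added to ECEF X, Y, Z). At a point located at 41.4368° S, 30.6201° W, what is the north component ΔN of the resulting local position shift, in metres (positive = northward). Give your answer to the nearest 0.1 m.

At φ = -41.4368°, λ = -30.6201°: sin φ = -0.661794, cos φ = 0.749686, sin λ = -0.509343, cos λ = 0.860563.
ΔN = −sin φ cos λ·ΔX − sin φ sin λ·ΔY + cos φ·ΔZ = −(-0.661794)(0.860563)(-409) − (-0.661794)(-0.509343)(46) + (0.749686)(-566) = -672.76 m.

ΔN = -672.8 m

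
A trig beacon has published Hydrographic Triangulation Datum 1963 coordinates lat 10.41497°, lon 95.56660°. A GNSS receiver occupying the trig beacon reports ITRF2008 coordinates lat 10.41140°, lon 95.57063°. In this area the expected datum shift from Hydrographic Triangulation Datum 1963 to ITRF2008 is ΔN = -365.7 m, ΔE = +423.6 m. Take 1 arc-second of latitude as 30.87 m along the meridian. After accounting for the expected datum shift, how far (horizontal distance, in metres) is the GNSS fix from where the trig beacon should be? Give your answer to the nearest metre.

35 m

Observed coordinate differences: Δφ = -0.00357°, Δλ = +0.00403°.
Converting to metres (1° lat = 111132 m, cos φ = 0.983524): observed ΔN = -396.7 m, observed ΔE = 440.5 m.
Subtracting the expected shift leaves a residual of -396.7 − (-365.7) = -31.0 m north and 440.5 − (423.6) = 16.9 m east.
Residual distance = √((-31.0)² + 16.9²) = 35.3 m.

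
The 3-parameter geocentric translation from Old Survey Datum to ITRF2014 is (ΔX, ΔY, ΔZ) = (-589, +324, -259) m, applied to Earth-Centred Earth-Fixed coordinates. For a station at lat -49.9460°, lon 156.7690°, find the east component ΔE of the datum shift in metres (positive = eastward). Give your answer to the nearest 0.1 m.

ΔE = -65.4 m

At φ = -49.9460°, λ = 156.7690°: sin φ = -0.765438, cos φ = 0.643509, sin λ = 0.394439, cos λ = -0.918922.
ΔE = −sin λ·ΔX + cos λ·ΔY = −(0.394439)·(-589) + (-0.918922)·(324) = -65.41 m.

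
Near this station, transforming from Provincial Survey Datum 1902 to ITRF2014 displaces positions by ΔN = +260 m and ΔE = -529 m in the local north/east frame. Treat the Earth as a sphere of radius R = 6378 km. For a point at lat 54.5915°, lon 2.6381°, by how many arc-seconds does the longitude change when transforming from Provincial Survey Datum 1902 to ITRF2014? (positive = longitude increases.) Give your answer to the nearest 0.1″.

At latitude 54.5915°, cos φ = 0.579402.
One radian of longitude at latitude φ spans R cos φ, so Δλ = ΔE / (R cos φ) = -529.0 / (6378000 × 0.579402) = -1.4315e-04 rad = -29.527″.

Δλ = -29.5″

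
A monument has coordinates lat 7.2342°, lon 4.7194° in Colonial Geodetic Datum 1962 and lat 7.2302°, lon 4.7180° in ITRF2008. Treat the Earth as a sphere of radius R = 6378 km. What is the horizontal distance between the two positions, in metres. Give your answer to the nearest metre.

Δφ = 7.2302° − 7.2342° = -0.0040°; Δλ = 4.7180° − 4.7194° = -0.0014°.
1° along a meridian = πR/180 = 111317 m.
ΔN = Δφ × 111317 = -445.3 m; ΔE = Δλ × 111317 × cos(7.2342°) = -0.0014 × 111317 × 0.992040 = -154.6 m.
Distance = √(ΔE² + ΔN²) = √((-154.6)² + (-445.3)²) = 471.3 m.

471 m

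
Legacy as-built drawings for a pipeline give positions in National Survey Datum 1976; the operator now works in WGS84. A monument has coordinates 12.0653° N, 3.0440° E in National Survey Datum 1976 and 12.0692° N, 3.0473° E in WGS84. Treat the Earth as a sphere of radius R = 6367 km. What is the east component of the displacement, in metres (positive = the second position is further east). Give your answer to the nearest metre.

ΔE = 359 m

Δφ = 12.0692° − 12.0653° = +0.0039°; Δλ = 3.0473° − 3.0440° = +0.0033°.
1° along a meridian = πR/180 = 111125 m.
ΔN = Δφ × 111125 = 433.4 m; ΔE = Δλ × 111125 × cos(12.0653°) = +0.0033 × 111125 × 0.977910 = 358.6 m.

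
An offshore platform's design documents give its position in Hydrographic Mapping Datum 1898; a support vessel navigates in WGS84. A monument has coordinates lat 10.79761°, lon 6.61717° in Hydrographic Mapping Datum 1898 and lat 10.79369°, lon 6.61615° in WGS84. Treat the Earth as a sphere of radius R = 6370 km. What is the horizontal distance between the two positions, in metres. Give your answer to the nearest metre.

450 m

Δφ = 10.79369° − 10.79761° = -0.00392°; Δλ = 6.61615° − 6.61717° = -0.00102°.
1° along a meridian = πR/180 = 111177 m.
ΔN = Δφ × 111177 = -435.8 m; ΔE = Δλ × 111177 × cos(10.79761°) = -0.00102 × 111177 × 0.982295 = -111.4 m.
Distance = √(ΔE² + ΔN²) = √((-111.4)² + (-435.8)²) = 449.8 m.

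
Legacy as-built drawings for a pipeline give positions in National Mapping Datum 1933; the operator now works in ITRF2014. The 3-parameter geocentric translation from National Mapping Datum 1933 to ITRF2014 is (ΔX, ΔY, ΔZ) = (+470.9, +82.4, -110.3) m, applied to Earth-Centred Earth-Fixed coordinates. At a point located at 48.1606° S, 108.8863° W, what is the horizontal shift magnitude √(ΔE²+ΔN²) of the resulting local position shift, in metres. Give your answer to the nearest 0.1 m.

The local east axis at (φ, λ) is (−sin λ, cos λ, 0), so ΔE = −sin(-108.8863°)·470.9 + cos(-108.8863°)·82.4 = 418.88 m.
The local north axis is (−sin φ cos λ, −sin φ sin λ, cos φ), giving ΔN = -113.560 − 58.084 − 73.575 = -245.22 m.
Horizontal magnitude = √(ΔE² + ΔN²) = √(418.88² + (-245.22)²) = 485.38 m.

485.4 m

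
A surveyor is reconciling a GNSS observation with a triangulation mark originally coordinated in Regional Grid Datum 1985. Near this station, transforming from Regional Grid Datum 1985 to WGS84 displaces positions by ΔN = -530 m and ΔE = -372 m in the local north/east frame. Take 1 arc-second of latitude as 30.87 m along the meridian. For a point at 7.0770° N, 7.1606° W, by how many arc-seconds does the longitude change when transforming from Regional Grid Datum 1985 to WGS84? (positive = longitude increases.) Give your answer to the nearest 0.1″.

Δλ = -12.1″

At latitude 7.0770°, cos φ = 0.992381.
1″ of longitude at this latitude = 30.87 × cos φ = 30.6348 m, so Δλ = -372.0 / 30.6348 = -12.143″.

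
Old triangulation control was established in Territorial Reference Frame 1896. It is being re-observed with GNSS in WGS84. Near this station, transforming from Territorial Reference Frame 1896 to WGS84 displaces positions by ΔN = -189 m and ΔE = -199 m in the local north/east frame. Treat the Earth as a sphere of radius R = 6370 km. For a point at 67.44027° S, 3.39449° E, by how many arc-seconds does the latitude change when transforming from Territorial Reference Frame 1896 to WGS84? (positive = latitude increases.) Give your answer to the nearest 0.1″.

On a sphere of radius R, 1 rad of latitude = R, so Δφ = ΔN / R = -189.0 / 6370000 = -2.9670e-05 rad = -6.120″.

Δφ = -6.1″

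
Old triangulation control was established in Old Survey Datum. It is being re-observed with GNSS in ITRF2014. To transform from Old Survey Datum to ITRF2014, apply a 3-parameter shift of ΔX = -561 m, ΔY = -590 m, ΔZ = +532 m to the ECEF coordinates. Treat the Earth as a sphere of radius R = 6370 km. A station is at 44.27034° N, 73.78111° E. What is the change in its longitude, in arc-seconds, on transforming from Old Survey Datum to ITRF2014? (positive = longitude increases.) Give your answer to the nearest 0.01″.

sin φ = 0.698045, cos φ = 0.716054, sin λ = 0.960202, cos λ = 0.279308.
East component: ΔE = −sin λ·ΔX + cos λ·ΔY = −(0.960202)(-561) + (0.279308)(-590) = 373.88 m.
1° of latitude spans πR/180 = 111177 m; at latitude φ, 1° of longitude spans that × cos φ = 79609.1 m, so Δλ = 373.88 / 79609.1 × 3600 = 16.907″.

Δλ = 16.91″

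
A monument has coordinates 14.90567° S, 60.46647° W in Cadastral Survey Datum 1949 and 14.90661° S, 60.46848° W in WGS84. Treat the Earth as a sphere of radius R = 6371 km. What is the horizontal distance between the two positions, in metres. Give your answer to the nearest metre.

Δφ = -14.90661° − -14.90567° = -0.00094°; Δλ = -60.46848° − -60.46647° = -0.00201°.
1° along a meridian = πR/180 = 111195 m.
ΔN = Δφ × 111195 = -104.5 m; ΔE = Δλ × 111195 × cos(-14.90567°) = -0.00201 × 111195 × 0.966351 = -216.0 m.
Distance = √(ΔE² + ΔN²) = √((-216.0)² + (-104.5)²) = 239.9 m.

240 m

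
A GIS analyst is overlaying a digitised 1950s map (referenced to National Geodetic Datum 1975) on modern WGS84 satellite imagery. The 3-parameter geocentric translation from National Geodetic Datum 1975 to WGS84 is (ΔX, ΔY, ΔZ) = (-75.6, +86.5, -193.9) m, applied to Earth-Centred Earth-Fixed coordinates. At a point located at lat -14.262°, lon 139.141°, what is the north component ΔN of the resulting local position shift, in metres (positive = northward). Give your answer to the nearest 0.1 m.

At φ = -14.262°, λ = 139.141°: sin φ = -0.246356, cos φ = 0.969179, sin λ = 0.654200, cos λ = -0.756322.
ΔN = −sin φ cos λ·ΔX − sin φ sin λ·ΔY + cos φ·ΔZ = −(-0.246356)(-0.756322)(-75.6) − (-0.246356)(0.654200)(86.5) + (0.969179)(-193.9) = -159.90 m.

ΔN = -159.9 m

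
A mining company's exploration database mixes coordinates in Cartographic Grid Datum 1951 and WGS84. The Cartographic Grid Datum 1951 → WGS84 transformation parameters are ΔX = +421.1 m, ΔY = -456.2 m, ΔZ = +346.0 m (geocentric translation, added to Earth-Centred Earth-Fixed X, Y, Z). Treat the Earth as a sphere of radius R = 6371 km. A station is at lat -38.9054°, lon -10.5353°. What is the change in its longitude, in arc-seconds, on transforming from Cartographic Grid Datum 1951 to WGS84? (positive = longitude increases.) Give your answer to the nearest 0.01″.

sin φ = -0.628036, cos φ = 0.778184, sin λ = -0.182841, cos λ = 0.983142.
East component: ΔE = −sin λ·ΔX + cos λ·ΔY = −(-0.182841)(421.1) + (0.983142)(-456.2) = -371.52 m.
1° of latitude spans πR/180 = 111195 m; at latitude φ, 1° of longitude spans that × cos φ = 86530.1 m, so Δλ = -371.52 / 86530.1 × 3600 = -15.457″.

Δλ = -15.46″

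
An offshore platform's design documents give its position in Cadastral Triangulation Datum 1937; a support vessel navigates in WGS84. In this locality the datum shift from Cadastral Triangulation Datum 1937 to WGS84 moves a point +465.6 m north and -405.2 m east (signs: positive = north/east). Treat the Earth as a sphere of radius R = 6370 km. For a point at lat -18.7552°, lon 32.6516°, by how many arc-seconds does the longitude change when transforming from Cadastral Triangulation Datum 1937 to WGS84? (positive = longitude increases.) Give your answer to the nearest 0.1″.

At latitude -18.7552°, cos φ = 0.946901.
One radian of longitude at latitude φ spans R cos φ, so Δλ = ΔE / (R cos φ) = -405.2 / (6370000 × 0.946901) = -6.7178e-05 rad = -13.856″.

Δλ = -13.9″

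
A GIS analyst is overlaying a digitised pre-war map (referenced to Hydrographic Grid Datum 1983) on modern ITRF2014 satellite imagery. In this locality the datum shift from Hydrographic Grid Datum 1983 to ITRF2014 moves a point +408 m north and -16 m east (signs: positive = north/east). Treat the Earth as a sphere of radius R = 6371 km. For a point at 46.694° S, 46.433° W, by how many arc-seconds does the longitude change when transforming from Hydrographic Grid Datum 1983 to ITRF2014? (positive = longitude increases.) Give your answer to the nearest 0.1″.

At latitude -46.694°, cos φ = 0.685895.
One radian of longitude at latitude φ spans R cos φ, so Δλ = ΔE / (R cos φ) = -16.0 / (6371000 × 0.685895) = -3.6615e-06 rad = -0.755″.

Δλ = -0.8″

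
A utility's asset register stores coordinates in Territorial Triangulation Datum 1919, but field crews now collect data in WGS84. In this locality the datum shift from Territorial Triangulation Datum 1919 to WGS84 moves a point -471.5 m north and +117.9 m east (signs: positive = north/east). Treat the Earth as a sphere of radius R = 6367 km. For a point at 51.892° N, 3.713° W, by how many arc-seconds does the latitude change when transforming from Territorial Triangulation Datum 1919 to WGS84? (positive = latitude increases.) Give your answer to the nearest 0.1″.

On a sphere of radius R, 1 rad of latitude = R, so Δφ = ΔN / R = -471.5 / 6367000 = -7.4054e-05 rad = -15.275″.

Δφ = -15.3″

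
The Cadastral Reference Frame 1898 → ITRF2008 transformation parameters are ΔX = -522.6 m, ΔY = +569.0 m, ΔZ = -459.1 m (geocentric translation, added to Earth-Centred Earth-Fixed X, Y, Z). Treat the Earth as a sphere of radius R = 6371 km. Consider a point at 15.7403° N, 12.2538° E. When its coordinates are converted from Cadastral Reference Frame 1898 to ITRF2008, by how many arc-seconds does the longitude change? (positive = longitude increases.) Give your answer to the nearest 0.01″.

sin φ = 0.271278, cos φ = 0.962501, sin λ = 0.212242, cos λ = 0.977217.
East component: ΔE = −sin λ·ΔX + cos λ·ΔY = −(0.212242)(-522.6) + (0.977217)(569.0) = 666.95 m.
1° of latitude spans πR/180 = 111195 m; at latitude φ, 1° of longitude spans that × cos φ = 107025.2 m, so Δλ = 666.95 / 107025.2 × 3600 = 22.434″.

Δλ = 22.43″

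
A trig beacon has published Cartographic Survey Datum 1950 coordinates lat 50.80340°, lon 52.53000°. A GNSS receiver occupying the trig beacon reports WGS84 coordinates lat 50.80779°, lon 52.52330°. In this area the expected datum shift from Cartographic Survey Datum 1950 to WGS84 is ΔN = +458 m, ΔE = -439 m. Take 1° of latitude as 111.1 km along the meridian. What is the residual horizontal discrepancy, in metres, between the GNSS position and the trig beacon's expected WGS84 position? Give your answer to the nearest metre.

43 m

Observed coordinate differences: Δφ = +0.00439°, Δλ = -0.00670°.
Converting to metres (1° lat = 111100 m, cos φ = 0.631983): observed ΔN = 487.7 m, observed ΔE = -470.4 m.
Subtracting the expected shift leaves a residual of 487.7 − (458) = 29.7 m north and -470.4 − (-439) = -31.4 m east.
Residual distance = √(29.7² + (-31.4)²) = 43.3 m.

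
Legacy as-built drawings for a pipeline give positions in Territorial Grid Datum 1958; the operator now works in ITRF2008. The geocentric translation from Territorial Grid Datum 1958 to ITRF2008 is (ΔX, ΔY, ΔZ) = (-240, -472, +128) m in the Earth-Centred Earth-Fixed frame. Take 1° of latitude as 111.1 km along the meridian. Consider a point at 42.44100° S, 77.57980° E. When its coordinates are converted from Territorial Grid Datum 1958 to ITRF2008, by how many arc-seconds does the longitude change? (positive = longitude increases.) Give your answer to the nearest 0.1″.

sin φ = -0.674831, cos φ = 0.737973, sin λ = 0.976597, cos λ = 0.215080.
East component: ΔE = −sin λ·ΔX + cos λ·ΔY = −(0.976597)(-240) + (0.215080)(-472) = 132.87 m.
1° of latitude spans 111100 m; at latitude φ, 1° of longitude spans that × cos φ = 81988.8 m, so Δλ = 132.87 / 81988.8 × 3600 = 5.834″.

Δλ = 5.8″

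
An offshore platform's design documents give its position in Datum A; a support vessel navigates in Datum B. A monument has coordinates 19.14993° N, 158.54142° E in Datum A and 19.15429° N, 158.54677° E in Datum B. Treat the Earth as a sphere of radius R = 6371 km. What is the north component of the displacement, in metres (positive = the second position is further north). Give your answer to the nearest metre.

Δφ = 19.15429° − 19.14993° = +0.00436°; Δλ = 158.54677° − 158.54142° = +0.00535°.
1° along a meridian = πR/180 = 111195 m.
ΔN = Δφ × 111195 = 484.8 m; ΔE = Δλ × 111195 × cos(19.14993°) = +0.00535 × 111195 × 0.944663 = 562.0 m.

ΔN = 485 m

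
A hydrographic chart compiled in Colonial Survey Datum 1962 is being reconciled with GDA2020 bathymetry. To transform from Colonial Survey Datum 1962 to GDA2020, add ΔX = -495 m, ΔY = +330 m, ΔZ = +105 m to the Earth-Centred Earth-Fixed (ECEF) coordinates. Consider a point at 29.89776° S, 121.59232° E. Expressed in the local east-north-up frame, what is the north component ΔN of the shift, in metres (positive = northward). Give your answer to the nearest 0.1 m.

The local north axis is (−sin φ cos λ, −sin φ sin λ, cos φ), giving ΔN = 129.257 + 140.112 + 91.026 = 360.40 m.

ΔN = 360.4 m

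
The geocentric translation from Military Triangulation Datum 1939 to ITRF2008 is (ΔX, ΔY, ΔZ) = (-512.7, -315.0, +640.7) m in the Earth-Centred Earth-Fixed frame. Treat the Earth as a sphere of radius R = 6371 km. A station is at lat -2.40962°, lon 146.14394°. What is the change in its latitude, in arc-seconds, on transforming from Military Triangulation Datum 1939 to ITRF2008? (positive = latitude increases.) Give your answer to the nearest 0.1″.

Δφ = 21.1″

sin φ = -0.042043, cos φ = 0.999116, sin λ = 0.557108, cos λ = -0.830440.
North component: ΔN = −sin φ cos λ·ΔX − sin φ sin λ·ΔY + cos φ·ΔZ = −(-0.042043)(-0.830440)(-512.7) − (-0.042043)(0.557108)(-315.0) + (0.999116)(640.7) = 650.66 m.
1° of latitude spans πR/180 = 111195 m, so Δφ = 650.66 / 111195 × 3600 = 21.065″.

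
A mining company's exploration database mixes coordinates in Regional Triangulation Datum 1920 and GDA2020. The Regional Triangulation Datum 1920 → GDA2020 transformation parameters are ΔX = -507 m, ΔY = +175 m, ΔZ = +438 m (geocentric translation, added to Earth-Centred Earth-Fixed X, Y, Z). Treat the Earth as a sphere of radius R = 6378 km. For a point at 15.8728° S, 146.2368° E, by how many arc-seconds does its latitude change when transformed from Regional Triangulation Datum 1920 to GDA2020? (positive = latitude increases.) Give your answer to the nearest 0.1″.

sin φ = -0.273503, cos φ = 0.961871, sin λ = 0.555762, cos λ = -0.831342.
North component: ΔN = −sin φ cos λ·ΔX − sin φ sin λ·ΔY + cos φ·ΔZ = −(-0.273503)(-0.831342)(-507) − (-0.273503)(0.555762)(175) + (0.961871)(438) = 563.18 m.
1° of latitude spans πR/180 = 111317 m, so Δφ = 563.18 / 111317 × 3600 = 18.213″.

Δφ = 18.2″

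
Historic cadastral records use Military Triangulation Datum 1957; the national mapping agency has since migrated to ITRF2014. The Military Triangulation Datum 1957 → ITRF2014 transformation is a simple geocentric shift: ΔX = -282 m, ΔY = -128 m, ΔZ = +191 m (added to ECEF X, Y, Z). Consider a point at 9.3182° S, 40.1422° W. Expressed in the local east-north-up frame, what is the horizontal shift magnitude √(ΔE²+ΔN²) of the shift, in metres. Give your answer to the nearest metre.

The local east axis at (φ, λ) is (−sin λ, cos λ, 0), so ΔE = −sin(-40.1422°)·(-282) + cos(-40.1422°)·(-128) = -279.65 m.
The local north axis is (−sin φ cos λ, −sin φ sin λ, cos φ), giving ΔN = -34.905 + 13.361 + 188.480 = 166.94 m.
Horizontal magnitude = √(ΔE² + ΔN²) = √((-279.65)² + 166.94²) = 325.69 m.

326 m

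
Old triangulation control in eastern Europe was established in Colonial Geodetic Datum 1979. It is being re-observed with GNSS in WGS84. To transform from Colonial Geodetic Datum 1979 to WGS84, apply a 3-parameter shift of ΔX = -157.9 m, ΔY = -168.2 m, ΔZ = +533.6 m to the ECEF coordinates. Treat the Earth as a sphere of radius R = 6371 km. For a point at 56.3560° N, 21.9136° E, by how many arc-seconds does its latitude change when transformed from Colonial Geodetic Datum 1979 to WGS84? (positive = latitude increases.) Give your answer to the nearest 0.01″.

sin φ = 0.832496, cos φ = 0.554031, sin λ = 0.373208, cos λ = 0.927748.
North component: ΔN = −sin φ cos λ·ΔX − sin φ sin λ·ΔY + cos φ·ΔZ = −(0.832496)(0.927748)(-157.9) − (0.832496)(0.373208)(-168.2) + (0.554031)(533.6) = 469.84 m.
1° of latitude spans πR/180 = 111195 m, so Δφ = 469.84 / 111195 × 3600 = 15.211″.

Δφ = 15.21″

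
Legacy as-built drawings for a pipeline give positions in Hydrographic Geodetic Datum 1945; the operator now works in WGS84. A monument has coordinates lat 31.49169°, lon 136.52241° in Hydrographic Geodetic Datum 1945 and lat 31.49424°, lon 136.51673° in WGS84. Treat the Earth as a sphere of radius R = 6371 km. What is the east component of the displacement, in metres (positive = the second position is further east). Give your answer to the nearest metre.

Δφ = 31.49424° − 31.49169° = +0.00255°; Δλ = 136.51673° − 136.52241° = -0.00568°.
1° along a meridian = πR/180 = 111195 m.
ΔN = Δφ × 111195 = 283.5 m; ΔE = Δλ × 111195 × cos(31.49169°) = -0.00568 × 111195 × 0.852716 = -538.6 m.

ΔE = -539 m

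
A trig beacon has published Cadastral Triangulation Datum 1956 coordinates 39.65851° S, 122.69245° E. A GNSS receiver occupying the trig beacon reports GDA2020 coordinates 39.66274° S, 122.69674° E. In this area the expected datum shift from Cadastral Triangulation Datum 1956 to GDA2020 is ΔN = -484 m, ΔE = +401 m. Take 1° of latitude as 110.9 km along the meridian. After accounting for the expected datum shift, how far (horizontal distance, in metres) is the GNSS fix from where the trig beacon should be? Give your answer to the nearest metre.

Observed coordinate differences: Δφ = -0.00423°, Δλ = +0.00429°.
Converting to metres (1° lat = 110900 m, cos φ = 0.769862): observed ΔN = -469.1 m, observed ΔE = 366.3 m.
Subtracting the expected shift leaves a residual of -469.1 − (-484) = 14.9 m north and 366.3 − (401) = -34.7 m east.
Residual distance = √(14.9² + (-34.7)²) = 37.8 m.

38 m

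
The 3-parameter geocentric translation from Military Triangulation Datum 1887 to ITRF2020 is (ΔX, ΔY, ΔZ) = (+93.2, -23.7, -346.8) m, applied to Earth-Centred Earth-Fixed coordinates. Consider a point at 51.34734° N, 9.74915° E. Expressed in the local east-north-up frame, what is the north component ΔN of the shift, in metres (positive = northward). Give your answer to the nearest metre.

At φ = 51.34734°, λ = 9.74915°: sin φ = 0.780947, cos φ = 0.624598, sin λ = 0.169335, cos λ = 0.985559.
ΔN = −sin φ cos λ·ΔX − sin φ sin λ·ΔY + cos φ·ΔZ = −(0.780947)(0.985559)(93.2) − (0.780947)(0.169335)(-23.7) + (0.624598)(-346.8) = -285.21 m.

ΔN = -285 m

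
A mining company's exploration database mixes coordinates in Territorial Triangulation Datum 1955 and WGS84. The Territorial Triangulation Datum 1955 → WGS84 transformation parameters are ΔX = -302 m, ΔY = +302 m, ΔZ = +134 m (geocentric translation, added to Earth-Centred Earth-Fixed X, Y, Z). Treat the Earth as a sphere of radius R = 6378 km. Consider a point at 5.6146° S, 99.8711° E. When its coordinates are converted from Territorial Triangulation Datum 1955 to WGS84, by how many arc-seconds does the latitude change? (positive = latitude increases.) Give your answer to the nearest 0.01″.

sin φ = -0.097836, cos φ = 0.995203, sin λ = 0.985196, cos λ = -0.171432.
North component: ΔN = −sin φ cos λ·ΔX − sin φ sin λ·ΔY + cos φ·ΔZ = −(-0.097836)(-0.171432)(-302) − (-0.097836)(0.985196)(302) + (0.995203)(134) = 167.53 m.
1° of latitude spans πR/180 = 111317 m, so Δφ = 167.53 / 111317 × 3600 = 5.418″.

Δφ = 5.42″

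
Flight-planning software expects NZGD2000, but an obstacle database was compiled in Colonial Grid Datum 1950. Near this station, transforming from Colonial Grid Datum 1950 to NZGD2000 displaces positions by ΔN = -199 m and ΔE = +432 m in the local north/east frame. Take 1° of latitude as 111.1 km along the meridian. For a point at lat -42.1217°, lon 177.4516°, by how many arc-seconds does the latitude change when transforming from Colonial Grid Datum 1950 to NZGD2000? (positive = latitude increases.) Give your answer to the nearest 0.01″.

1° of latitude = 111.1 km, so Δφ = -199.0 / 111100 = -0.0017912° = -6.448″.

Δφ = -6.45″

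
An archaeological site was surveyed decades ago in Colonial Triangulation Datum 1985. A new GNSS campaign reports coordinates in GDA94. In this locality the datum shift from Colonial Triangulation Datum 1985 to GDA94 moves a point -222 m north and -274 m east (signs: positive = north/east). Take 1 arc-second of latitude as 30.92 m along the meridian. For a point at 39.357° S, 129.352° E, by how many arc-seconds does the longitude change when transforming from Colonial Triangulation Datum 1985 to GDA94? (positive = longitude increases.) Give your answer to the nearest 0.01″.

Δλ = -11.46″

At latitude -39.357°, cos φ = 0.773210.
1″ of longitude at this latitude = 30.92 × cos φ = 23.9076 m, so Δλ = -274.0 / 23.9076 = -11.461″.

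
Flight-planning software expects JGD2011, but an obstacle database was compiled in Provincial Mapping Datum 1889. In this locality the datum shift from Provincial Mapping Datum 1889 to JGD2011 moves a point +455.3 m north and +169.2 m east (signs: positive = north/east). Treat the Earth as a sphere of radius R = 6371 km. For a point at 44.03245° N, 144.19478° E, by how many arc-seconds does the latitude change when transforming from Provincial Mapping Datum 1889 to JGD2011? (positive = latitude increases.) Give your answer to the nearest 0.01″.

On a sphere of radius R, 1 rad of latitude = R, so Δφ = ΔN / R = 455.3 / 6371000 = 7.1464e-05 rad = 14.741″.

Δφ = 14.74″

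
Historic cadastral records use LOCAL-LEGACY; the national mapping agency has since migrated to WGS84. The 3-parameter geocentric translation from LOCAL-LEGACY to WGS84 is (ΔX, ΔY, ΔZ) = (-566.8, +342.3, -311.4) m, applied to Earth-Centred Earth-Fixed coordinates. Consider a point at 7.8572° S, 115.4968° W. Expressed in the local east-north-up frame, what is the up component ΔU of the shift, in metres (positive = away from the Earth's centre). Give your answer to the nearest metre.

At φ = -7.8572°, λ = -115.4968°: sin φ = -0.136705, cos φ = 0.990612, sin λ = -0.902609, cos λ = -0.430461.
ΔU = cos φ cos λ·ΔX + cos φ sin λ·ΔY + sin φ·ΔZ = (0.990612)(-0.430461)(-566.8) + (0.990612)(-0.902609)(342.3) + (-0.136705)(-311.4) = -21.80 m.

ΔU = -22 m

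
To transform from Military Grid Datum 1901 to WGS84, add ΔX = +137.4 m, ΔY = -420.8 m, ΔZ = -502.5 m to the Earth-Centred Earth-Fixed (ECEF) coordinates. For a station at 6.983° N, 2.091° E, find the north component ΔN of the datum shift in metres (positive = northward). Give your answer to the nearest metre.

ΔN = -514 m

The local north axis is (−sin φ cos λ, −sin φ sin λ, cos φ), giving ΔN = -16.693 + 1.867 − 498.773 = -513.60 m.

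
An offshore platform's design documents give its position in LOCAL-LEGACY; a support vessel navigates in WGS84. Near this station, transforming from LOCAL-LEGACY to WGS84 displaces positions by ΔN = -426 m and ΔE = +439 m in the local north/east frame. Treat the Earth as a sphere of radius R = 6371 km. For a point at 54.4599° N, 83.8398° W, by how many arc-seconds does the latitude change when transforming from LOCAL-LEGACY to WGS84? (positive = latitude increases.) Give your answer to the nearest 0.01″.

Δφ = -13.79″

On a sphere of radius R, 1 rad of latitude = R, so Δφ = ΔN / R = -426.0 / 6371000 = -6.6865e-05 rad = -13.792″.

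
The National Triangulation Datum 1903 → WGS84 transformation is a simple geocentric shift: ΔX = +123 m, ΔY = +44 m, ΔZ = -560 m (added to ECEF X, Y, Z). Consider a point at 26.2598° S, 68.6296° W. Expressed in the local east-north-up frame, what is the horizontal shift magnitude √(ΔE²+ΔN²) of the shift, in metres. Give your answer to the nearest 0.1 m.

517.3 m

At φ = -26.2598°, λ = -68.6296°: sin φ = -0.442442, cos φ = 0.896797, sin λ = -0.931244, cos λ = 0.364396.
ΔE = −sin λ·ΔX + cos λ·ΔY = −(-0.931244)·(123) + (0.364396)·(44) = 130.58 m.
ΔN = −sin φ cos λ·ΔX − sin φ sin λ·ΔY + cos φ·ΔZ = −(-0.442442)(0.364396)(123) − (-0.442442)(-0.931244)(44) + (0.896797)(-560) = -500.50 m.
Horizontal magnitude = √(ΔE² + ΔN²) = √(130.58² + (-500.50)²) = 517.26 m.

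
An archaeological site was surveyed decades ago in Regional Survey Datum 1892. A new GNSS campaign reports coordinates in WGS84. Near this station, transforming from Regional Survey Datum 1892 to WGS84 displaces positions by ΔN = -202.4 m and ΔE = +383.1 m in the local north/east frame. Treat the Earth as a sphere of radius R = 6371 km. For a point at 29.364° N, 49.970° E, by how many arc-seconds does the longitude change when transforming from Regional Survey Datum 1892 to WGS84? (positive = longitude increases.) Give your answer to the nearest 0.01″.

Δλ = 14.23″

At latitude 29.364°, cos φ = 0.871522.
One radian of longitude at latitude φ spans R cos φ, so Δλ = ΔE / (R cos φ) = 383.1 / (6371000 × 0.871522) = 6.8996e-05 rad = 14.232″.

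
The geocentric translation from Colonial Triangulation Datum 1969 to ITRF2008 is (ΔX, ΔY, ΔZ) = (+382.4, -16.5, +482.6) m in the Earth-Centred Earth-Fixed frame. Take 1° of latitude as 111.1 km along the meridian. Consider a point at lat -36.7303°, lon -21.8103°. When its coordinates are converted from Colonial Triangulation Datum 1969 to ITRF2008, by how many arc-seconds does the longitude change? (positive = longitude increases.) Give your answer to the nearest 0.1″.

sin φ = -0.598049, cos φ = 0.801459, sin λ = -0.371535, cos λ = 0.928419.
East component: ΔE = −sin λ·ΔX + cos λ·ΔY = −(-0.371535)(382.4) + (0.928419)(-16.5) = 126.76 m.
1° of latitude spans 111100 m; at latitude φ, 1° of longitude spans that × cos φ = 89042.1 m, so Δλ = 126.76 / 89042.1 × 3600 = 5.125″.

Δλ = 5.1″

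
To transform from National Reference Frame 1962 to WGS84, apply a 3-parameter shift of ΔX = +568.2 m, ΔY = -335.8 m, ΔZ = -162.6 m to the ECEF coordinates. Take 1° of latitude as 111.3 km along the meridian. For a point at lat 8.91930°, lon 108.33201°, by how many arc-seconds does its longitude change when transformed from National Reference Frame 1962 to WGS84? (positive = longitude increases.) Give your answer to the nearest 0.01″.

sin φ = 0.155043, cos φ = 0.987908, sin λ = 0.949250, cos λ = -0.314523.
East component: ΔE = −sin λ·ΔX + cos λ·ΔY = −(0.949250)(568.2) + (-0.314523)(-335.8) = -433.75 m.
1° of latitude spans 111300 m; at latitude φ, 1° of longitude spans that × cos φ = 109954.1 m, so Δλ = -433.75 / 109954.1 × 3600 = -14.201″.

Δλ = -14.20″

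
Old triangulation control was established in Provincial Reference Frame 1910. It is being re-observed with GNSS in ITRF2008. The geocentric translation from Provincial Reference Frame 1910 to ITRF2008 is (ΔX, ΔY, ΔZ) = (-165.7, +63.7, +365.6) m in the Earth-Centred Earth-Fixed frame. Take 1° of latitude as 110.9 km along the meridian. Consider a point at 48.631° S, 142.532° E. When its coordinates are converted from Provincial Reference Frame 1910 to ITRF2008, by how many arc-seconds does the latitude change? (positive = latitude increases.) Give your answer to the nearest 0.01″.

Δφ = 11.99″

sin φ = -0.750469, cos φ = 0.660906, sin λ = 0.608318, cos λ = -0.793693.
North component: ΔN = −sin φ cos λ·ΔX − sin φ sin λ·ΔY + cos φ·ΔZ = −(-0.750469)(-0.793693)(-165.7) − (-0.750469)(0.608318)(63.7) + (0.660906)(365.6) = 369.41 m.
1° of latitude spans 110900 m, so Δφ = 369.41 / 110900 × 3600 = 11.992″.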